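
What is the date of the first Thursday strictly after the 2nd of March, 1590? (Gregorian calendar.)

Mar 2, 1590 is a Friday.
From Friday to the next Thursday is 6 days.
Mar 2, 1590 + 6 = Mar 8, 1590.

March 8, 1590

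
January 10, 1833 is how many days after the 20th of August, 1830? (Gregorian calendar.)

874

Aug 20, 1830 → Aug 20, 1831: 365 days.
Aug 20, 1831 → Aug 20, 1832: 366 days (Feb 29, 1832 is in that span).
Aug 20, 1832 → Sep 20, 1832: 31 days (August has 31).
Sep 20, 1832 → Oct 20, 1832: 30 days (September has 30).
Oct 20, 1832 → Nov 20, 1832: 31 days (October has 31).
Nov 20, 1832 → Dec 20, 1832: 30 days (November has 30).
Dec 20, 1832 → Jan 10, 1833: 21 days.
Total: 874 days.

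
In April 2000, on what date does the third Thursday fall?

April 1, 2000 is a Saturday.
The first Thursday is therefore April 6 (5 days later).
The third Thursday is 6 + 2×7 = April 20.

April 20, 2000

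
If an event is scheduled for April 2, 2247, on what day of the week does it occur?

Friday

Doomsday rule: the anchor day for the 2200s is Friday. For year 47: 47÷12 = 3 r 11, and 11÷4 = 2, so 3+11+2 = 16.
Friday + 16 ≡ Sunday — that's 2247's doomsday.
In April the doomsday date is Apr 4.
Apr 2 is 2 days before Apr 4; 2 mod 7 = 2, so Sunday − 2 = Friday.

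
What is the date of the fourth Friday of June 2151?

June 25, 2151

June 1, 2151 is a Tuesday.
The first Friday is therefore June 4 (3 days later).
The fourth Friday is 4 + 3×7 = June 25.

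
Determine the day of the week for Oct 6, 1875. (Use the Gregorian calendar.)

Wednesday

Doomsday rule: the anchor day for the 1800s is Friday. For year 75: 75÷12 = 6 r 3, and 3÷4 = 0, so 6+3+0 = 9.
Friday + 9 ≡ Sunday — that's 1875's doomsday.
In October the doomsday date is Oct 10.
Oct 6 is 4 days before Oct 10; 4 mod 7 = 4, so Sunday − 4 = Wednesday.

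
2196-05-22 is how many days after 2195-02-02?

Feb 2, 2195 → Feb 2, 2196: 365 days.
Feb 2, 2196 → Mar 2, 2196: 29 days (February has 29).
Mar 2, 2196 → Apr 2, 2196: 31 days (March has 31).
Apr 2, 2196 → May 2, 2196: 30 days (April has 30).
May 2, 2196 → May 22, 2196: 20 days.
Total: 475 days.

475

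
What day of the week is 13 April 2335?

Saturday

Doomsday rule: the anchor day for the 2300s is Wednesday. For year 35: 35÷12 = 2 r 11, and 11÷4 = 2, so 2+11+2 = 15.
Wednesday + 15 ≡ Thursday — that's 2335's doomsday.
In April the doomsday date is Apr 4.
Apr 13 is 9 days after Apr 4; 9 mod 7 = 2, so Thursday + 2 = Saturday.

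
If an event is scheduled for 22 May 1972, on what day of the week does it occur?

Monday

January 1, 1972 is a Saturday.
Jan 1, 1972 → Feb 1, 1972: 31 days (January has 31).
Feb 1, 1972 → Mar 1, 1972: 29 days (February has 29).
Mar 1, 1972 → Apr 1, 1972: 31 days (March has 31).
Apr 1, 1972 → May 1, 1972: 30 days (April has 30).
May 1, 1972 → May 22, 1972: 21 days.
Total: 142 days.
142 mod 7 = 2, so Saturday + 2 = Monday.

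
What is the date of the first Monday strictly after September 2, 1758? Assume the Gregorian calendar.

September 4, 1758

Sep 2, 1758 is a Saturday.
From Saturday to the next Monday is 2 days.
Sep 2, 1758 + 2 = Sep 4, 1758.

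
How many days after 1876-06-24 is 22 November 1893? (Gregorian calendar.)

6360

Jun 24, 1876 → Jun 24, 1877: 365 days.
Jun 24, 1877 → Jun 24, 1878: 365 days.
Jun 24, 1878 → Jun 24, 1879: 365 days.
Jun 24, 1879 → Jun 24, 1880: 366 days (Feb 29, 1880 is in that span).
Jun 24, 1880 → Jun 24, 1881: 365 days.
Jun 24, 1881 → Jun 24, 1882: 365 days.
Jun 24, 1882 → Jun 24, 1883: 365 days.
Jun 24, 1883 → Jun 24, 1884: 366 days (Feb 29, 1884 is in that span).
Jun 24, 1884 → Jun 24, 1885: 365 days.
Jun 24, 1885 → Jun 24, 1886: 365 days.
Jun 24, 1886 → Jun 24, 1887: 365 days.
Jun 24, 1887 → Jun 24, 1888: 366 days (Feb 29, 1888 is in that span).
Jun 24, 1888 → Jun 24, 1889: 365 days.
Jun 24, 1889 → Jun 24, 1890: 365 days.
Jun 24, 1890 → Jun 24, 1891: 365 days.
Jun 24, 1891 → Jun 24, 1892: 366 days (Feb 29, 1892 is in that span).
Jun 24, 1892 → Jun 24, 1893: 365 days.
Jun 24, 1893 → Jul 24, 1893: 30 days (June has 30).
Jul 24, 1893 → Aug 24, 1893: 31 days (July has 31).
Aug 24, 1893 → Sep 24, 1893: 31 days (August has 31).
Sep 24, 1893 → Oct 24, 1893: 30 days (September has 30).
Oct 24, 1893 → Nov 22, 1893: 29 days.
Total: 6360 days.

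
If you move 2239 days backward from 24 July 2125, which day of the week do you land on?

Jul 24, 2125 is a Tuesday.
2239 mod 7 = 6, so 2239 days before a Tuesday is Tuesday − 6 = Wednesday.

Wednesday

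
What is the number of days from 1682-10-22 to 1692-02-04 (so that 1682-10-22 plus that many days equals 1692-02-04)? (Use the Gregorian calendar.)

3392

Oct 22, 1682 → Oct 22, 1683: 365 days.
Oct 22, 1683 → Oct 22, 1684: 366 days (Feb 29, 1684 is in that span).
Oct 22, 1684 → Oct 22, 1685: 365 days.
Oct 22, 1685 → Oct 22, 1686: 365 days.
Oct 22, 1686 → Oct 22, 1687: 365 days.
Oct 22, 1687 → Oct 22, 1688: 366 days (Feb 29, 1688 is in that span).
Oct 22, 1688 → Oct 22, 1689: 365 days.
Oct 22, 1689 → Oct 22, 1690: 365 days.
Oct 22, 1690 → Oct 22, 1691: 365 days.
Oct 22, 1691 → Nov 22, 1691: 31 days (October has 31).
Nov 22, 1691 → Dec 22, 1691: 30 days (November has 30).
Dec 22, 1691 → Jan 22, 1692: 31 days (December has 31).
Jan 22, 1692 → Feb 4, 1692: 13 days.
Total: 3392 days.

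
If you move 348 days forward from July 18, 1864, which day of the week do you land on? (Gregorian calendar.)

Saturday

First find the weekday of Jul 18, 1864. Doomsday rule: the anchor day for the 1800s is Friday. For year 64: 64÷12 = 5 r 4, and 4÷4 = 1, so 5+4+1 = 10.
Friday + 10 ≡ Monday — that's 1864's doomsday.
In July the doomsday date is Jul 11.
Jul 18 is 7 days after Jul 11; 7 mod 7 = 0, so Monday + 0 = Monday.
348 mod 7 = 5, so 348 days after a Monday is Monday + 5 = Saturday.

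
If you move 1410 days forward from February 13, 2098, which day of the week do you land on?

Sunday

First find the weekday of Feb 13, 2098. Doomsday rule: the anchor day for the 2000s is Tuesday. For year 98: 98÷12 = 8 r 2, and 2÷4 = 0, so 8+2+0 = 10.
Tuesday + 10 ≡ Friday — that's 2098's doomsday.
In February the doomsday date is Feb 28 (2098 is not a leap year).
Feb 13 is 15 days before Feb 28; 15 mod 7 = 1, so Friday − 1 = Thursday.
1410 mod 7 = 3, so 1410 days after a Thursday is Thursday + 3 = Sunday.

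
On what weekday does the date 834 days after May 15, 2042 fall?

Friday

May 15, 2042 is a Thursday.
834 mod 7 = 1, so 834 days after a Thursday is Thursday + 1 = Friday.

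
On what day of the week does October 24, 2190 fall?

Doomsday rule: the anchor day for the 2100s is Sunday. For year 90: 90÷12 = 7 r 6, and 6÷4 = 1, so 7+6+1 = 14.
Sunday + 14 ≡ Sunday — that's 2190's doomsday.
In October the doomsday date is Oct 10.
Oct 24 is 14 days after Oct 10; 14 mod 7 = 0, so Sunday + 0 = Sunday.

Sunday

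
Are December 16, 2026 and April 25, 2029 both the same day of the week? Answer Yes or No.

Yes

From Dec 16, 2026 to Apr 25, 2029 is 861 days.
861 mod 7 = 0, so they are the same weekday.
(Dec 16, 2026 is a Wednesday; Apr 25, 2029 is a Wednesday.)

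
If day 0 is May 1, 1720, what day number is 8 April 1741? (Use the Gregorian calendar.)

7647

May 1, 1720 → May 1, 1721: 365 days.
May 1, 1721 → May 1, 1722: 365 days.
May 1, 1722 → May 1, 1723: 365 days.
May 1, 1723 → May 1, 1724: 366 days (Feb 29, 1724 is in that span).
May 1, 1724 → May 1, 1725: 365 days.
May 1, 1725 → May 1, 1726: 365 days.
May 1, 1726 → May 1, 1727: 365 days.
May 1, 1727 → May 1, 1728: 366 days (Feb 29, 1728 is in that span).
May 1, 1728 → May 1, 1729: 365 days.
May 1, 1729 → May 1, 1730: 365 days.
May 1, 1730 → May 1, 1731: 365 days.
May 1, 1731 → May 1, 1732: 366 days (Feb 29, 1732 is in that span).
May 1, 1732 → May 1, 1733: 365 days.
May 1, 1733 → May 1, 1734: 365 days.
May 1, 1734 → May 1, 1735: 365 days.
May 1, 1735 → May 1, 1736: 366 days (Feb 29, 1736 is in that span).
May 1, 1736 → May 1, 1737: 365 days.
May 1, 1737 → May 1, 1738: 365 days.
May 1, 1738 → May 1, 1739: 365 days.
May 1, 1739 → May 1, 1740: 366 days (Feb 29, 1740 is in that span).
May 1, 1740 → Jun 1, 1740: 31 days (May has 31).
Jun 1, 1740 → Jul 1, 1740: 30 days (June has 30).
Jul 1, 1740 → Aug 1, 1740: 31 days (July has 31).
Aug 1, 1740 → Sep 1, 1740: 31 days (August has 31).
Sep 1, 1740 → Oct 1, 1740: 30 days (September has 30).
Oct 1, 1740 → Nov 1, 1740: 31 days (October has 31).
Nov 1, 1740 → Dec 1, 1740: 30 days (November has 30).
Dec 1, 1740 → Jan 1, 1741: 31 days (December has 31).
Jan 1, 1741 → Feb 1, 1741: 31 days (January has 31).
Feb 1, 1741 → Mar 1, 1741: 28 days (February has 28).
Mar 1, 1741 → Apr 1, 1741: 31 days (March has 31).
Apr 1, 1741 → Apr 8, 1741: 7 days.
Total: 7647 days.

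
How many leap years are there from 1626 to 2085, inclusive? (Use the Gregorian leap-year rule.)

Multiples of 4 in [1626,2085]: 115.
Of those, multiples of 100: 4 (not leap unless ÷400).
Multiples of 400: 1.
Leap years = 115 − 4 + 1 = 112.

112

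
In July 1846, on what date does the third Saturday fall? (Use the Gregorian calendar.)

July 18, 1846

July 1, 1846 is a Wednesday.
The first Saturday is therefore July 4 (3 days later).
The third Saturday is 4 + 2×7 = July 18.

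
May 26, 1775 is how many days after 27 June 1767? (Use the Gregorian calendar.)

2890

Jun 27, 1767 → Jun 27, 1768: 366 days (Feb 29, 1768 is in that span).
Jun 27, 1768 → Jun 27, 1769: 365 days.
Jun 27, 1769 → Jun 27, 1770: 365 days.
Jun 27, 1770 → Jun 27, 1771: 365 days.
Jun 27, 1771 → Jun 27, 1772: 366 days (Feb 29, 1772 is in that span).
Jun 27, 1772 → Jun 27, 1773: 365 days.
Jun 27, 1773 → Jun 27, 1774: 365 days.
Jun 27, 1774 → Jul 27, 1774: 30 days (June has 30).
Jul 27, 1774 → Aug 27, 1774: 31 days (July has 31).
Aug 27, 1774 → Sep 27, 1774: 31 days (August has 31).
Sep 27, 1774 → Oct 27, 1774: 30 days (September has 30).
Oct 27, 1774 → Nov 27, 1774: 31 days (October has 31).
Nov 27, 1774 → Dec 27, 1774: 30 days (November has 30).
Dec 27, 1774 → Jan 27, 1775: 31 days (December has 31).
Jan 27, 1775 → Feb 27, 1775: 31 days (January has 31).
Feb 27, 1775 → Mar 27, 1775: 28 days (February has 28).
Mar 27, 1775 → Apr 27, 1775: 31 days (March has 31).
Apr 27, 1775 → May 26, 1775: 29 days.
Total: 2890 days.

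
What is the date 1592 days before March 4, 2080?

October 25, 2075

−366 (one year; includes Feb 29, 2080) → Mar 4, 2079 (1226 left).
−365 (one year) → Mar 4, 2078 (861 left).
−365 (one year) → Mar 4, 2077 (496 left).
−365 (one year) → Mar 4, 2076 (131 left).
−4 → Feb 29, 2076 (end of Feb, 29 days; 127 left).
−29 → Jan 31, 2076 (end of Jan, 31 days; 98 left).
−31 → Dec 31, 2075 (end of Dec, 31 days; 67 left).
−31 → Nov 30, 2075 (end of Nov, 30 days; 36 left).
−30 → Oct 31, 2075 (end of Oct, 31 days; 6 left).
−6 → Oct 25, 2075.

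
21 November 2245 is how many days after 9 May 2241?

1657

May 9, 2241 → May 9, 2242: 365 days.
May 9, 2242 → May 9, 2243: 365 days.
May 9, 2243 → May 9, 2244: 366 days (Feb 29, 2244 is in that span).
May 9, 2244 → May 9, 2245: 365 days.
May 9, 2245 → Jun 9, 2245: 31 days (May has 31).
Jun 9, 2245 → Jul 9, 2245: 30 days (June has 30).
Jul 9, 2245 → Aug 9, 2245: 31 days (July has 31).
Aug 9, 2245 → Sep 9, 2245: 31 days (August has 31).
Sep 9, 2245 → Oct 9, 2245: 30 days (September has 30).
Oct 9, 2245 → Nov 9, 2245: 31 days (October has 31).
Nov 9, 2245 → Nov 21, 2245: 12 days.
Total: 1657 days.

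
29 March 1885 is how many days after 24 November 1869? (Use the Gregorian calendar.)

Nov 24, 1869 → Nov 24, 1870: 365 days.
Nov 24, 1870 → Nov 24, 1871: 365 days.
Nov 24, 1871 → Nov 24, 1872: 366 days (Feb 29, 1872 is in that span).
Nov 24, 1872 → Nov 24, 1873: 365 days.
Nov 24, 1873 → Nov 24, 1874: 365 days.
Nov 24, 1874 → Nov 24, 1875: 365 days.
Nov 24, 1875 → Nov 24, 1876: 366 days (Feb 29, 1876 is in that span).
Nov 24, 1876 → Nov 24, 1877: 365 days.
Nov 24, 1877 → Nov 24, 1878: 365 days.
Nov 24, 1878 → Nov 24, 1879: 365 days.
Nov 24, 1879 → Nov 24, 1880: 366 days (Feb 29, 1880 is in that span).
Nov 24, 1880 → Nov 24, 1881: 365 days.
Nov 24, 1881 → Nov 24, 1882: 365 days.
Nov 24, 1882 → Nov 24, 1883: 365 days.
Nov 24, 1883 → Nov 24, 1884: 366 days (Feb 29, 1884 is in that span).
Nov 24, 1884 → Dec 24, 1884: 30 days (November has 30).
Dec 24, 1884 → Jan 24, 1885: 31 days (December has 31).
Jan 24, 1885 → Feb 24, 1885: 31 days (January has 31).
Feb 24, 1885 → Mar 24, 1885: 28 days (February has 28).
Mar 24, 1885 → Mar 29, 1885: 5 days.
Total: 5604 days.

5604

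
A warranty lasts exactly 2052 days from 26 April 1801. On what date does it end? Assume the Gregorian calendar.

December 8, 1806

+365 (one year) → Apr 26, 1802 (1687 left).
+365 (one year) → Apr 26, 1803 (1322 left).
+366 (one year; includes Feb 29, 1804) → Apr 26, 1804 (956 left).
+365 (one year) → Apr 26, 1805 (591 left).
+365 (one year) → Apr 26, 1806 (226 left).
Apr has 30 days: +5 → May 1, 1806 (221 left).
May has 31 days: +31 → Jun 1, 1806 (190 left).
Jun has 30 days: +30 → Jul 1, 1806 (160 left).
Jul has 31 days: +31 → Aug 1, 1806 (129 left).
Aug has 31 days: +31 → Sep 1, 1806 (98 left).
Sep has 30 days: +30 → Oct 1, 1806 (68 left).
Oct has 31 days: +31 → Nov 1, 1806 (37 left).
Nov has 30 days: +30 → Dec 1, 1806 (7 left).
+7 → Dec 8, 1806.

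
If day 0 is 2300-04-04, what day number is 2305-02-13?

1776

Apr 4, 2300 → Apr 4, 2301: 365 days.
Apr 4, 2301 → Apr 4, 2302: 365 days.
Apr 4, 2302 → Apr 4, 2303: 365 days.
Apr 4, 2303 → Apr 4, 2304: 366 days (Feb 29, 2304 is in that span).
Apr 4, 2304 → May 4, 2304: 30 days (April has 30).
May 4, 2304 → Jun 4, 2304: 31 days (May has 31).
Jun 4, 2304 → Jul 4, 2304: 30 days (June has 30).
Jul 4, 2304 → Aug 4, 2304: 31 days (July has 31).
Aug 4, 2304 → Sep 4, 2304: 31 days (August has 31).
Sep 4, 2304 → Oct 4, 2304: 30 days (September has 30).
Oct 4, 2304 → Nov 4, 2304: 31 days (October has 31).
Nov 4, 2304 → Dec 4, 2304: 30 days (November has 30).
Dec 4, 2304 → Jan 4, 2305: 31 days (December has 31).
Jan 4, 2305 → Feb 4, 2305: 31 days (January has 31).
Feb 4, 2305 → Feb 13, 2305: 9 days.
Total: 1776 days.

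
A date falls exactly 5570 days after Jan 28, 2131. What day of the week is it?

Jan 28, 2131 is a Sunday.
5570 mod 7 = 5, so 5570 days after a Sunday is Sunday + 5 = Friday.

Friday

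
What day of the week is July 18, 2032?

January 1, 2032 is a Thursday.
Jan 1, 2032 → Feb 1, 2032: 31 days (January has 31).
Feb 1, 2032 → Mar 1, 2032: 29 days (February has 29).
Mar 1, 2032 → Apr 1, 2032: 31 days (March has 31).
Apr 1, 2032 → May 1, 2032: 30 days (April has 30).
May 1, 2032 → Jun 1, 2032: 31 days (May has 31).
Jun 1, 2032 → Jul 1, 2032: 30 days (June has 30).
Jul 1, 2032 → Jul 18, 2032: 17 days.
Total: 199 days.
199 mod 7 = 3, so Thursday + 3 = Sunday.

Sunday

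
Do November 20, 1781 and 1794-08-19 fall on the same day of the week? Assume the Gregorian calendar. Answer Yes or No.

Yes

From Nov 20, 1781 to Aug 19, 1794 is 4655 days.
4655 mod 7 = 0, so they are the same weekday.
(Nov 20, 1781 is a Tuesday; Aug 19, 1794 is a Tuesday.)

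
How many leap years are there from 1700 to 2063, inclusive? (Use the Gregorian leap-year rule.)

88

Multiples of 4 in [1700,2063]: 91.
Of those, multiples of 100: 4 (not leap unless ÷400).
Multiples of 400: 1.
Leap years = 91 − 4 + 1 = 88.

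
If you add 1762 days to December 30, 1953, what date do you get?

+365 (one year) → Dec 30, 1954 (1397 left).
+365 (one year) → Dec 30, 1955 (1032 left).
+366 (one year; includes Feb 29, 1956) → Dec 30, 1956 (666 left).
+365 (one year) → Dec 30, 1957 (301 left).
Dec has 31 days: +2 → Jan 1, 1958 (299 left).
Jan has 31 days: +31 → Feb 1, 1958 (268 left).
Feb has 28 days: +28 → Mar 1, 1958 (240 left).
Mar has 31 days: +31 → Apr 1, 1958 (209 left).
Apr has 30 days: +30 → May 1, 1958 (179 left).
May has 31 days: +31 → Jun 1, 1958 (148 left).
Jun has 30 days: +30 → Jul 1, 1958 (118 left).
Jul has 31 days: +31 → Aug 1, 1958 (87 left).
Aug has 31 days: +31 → Sep 1, 1958 (56 left).
Sep has 30 days: +30 → Oct 1, 1958 (26 left).
+26 → Oct 27, 1958.

October 27, 1958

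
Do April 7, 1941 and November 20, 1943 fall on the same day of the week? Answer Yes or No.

From Apr 7, 1941 to Nov 20, 1943 is 957 days.
957 mod 7 = 5, so they are different weekdays.
(Apr 7, 1941 is a Monday; Nov 20, 1943 is a Saturday.)

No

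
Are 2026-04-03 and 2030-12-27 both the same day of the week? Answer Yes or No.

From Apr 3, 2026 to Dec 27, 2030 is 1729 days.
1729 mod 7 = 0, so they are the same weekday.
(Apr 3, 2026 is a Friday; Dec 27, 2030 is a Friday.)

Yes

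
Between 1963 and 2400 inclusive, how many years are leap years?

Multiples of 4 in [1963,2400]: 110.
Of those, multiples of 100: 5 (not leap unless ÷400).
Multiples of 400: 2.
Leap years = 110 − 5 + 2 = 107.

107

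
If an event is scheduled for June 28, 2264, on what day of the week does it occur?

Doomsday rule: the anchor day for the 2200s is Friday. For year 64: 64÷12 = 5 r 4, and 4÷4 = 1, so 5+4+1 = 10.
Friday + 10 ≡ Monday — that's 2264's doomsday.
In June the doomsday date is Jun 6.
Jun 28 is 22 days after Jun 6; 22 mod 7 = 1, so Monday + 1 = Tuesday.

Tuesday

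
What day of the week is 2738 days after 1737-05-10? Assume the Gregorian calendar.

May 10, 1737 is a Friday.
2738 mod 7 = 1, so 2738 days after a Friday is Friday + 1 = Saturday.

Saturday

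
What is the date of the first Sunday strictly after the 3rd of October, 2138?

Oct 3, 2138 is a Friday.
From Friday to the next Sunday is 2 days.
Oct 3, 2138 + 2 = Oct 5, 2138.

October 5, 2138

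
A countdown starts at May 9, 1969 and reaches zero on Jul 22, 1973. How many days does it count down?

1535

May 9, 1969 → May 9, 1970: 365 days.
May 9, 1970 → May 9, 1971: 365 days.
May 9, 1971 → May 9, 1972: 366 days (Feb 29, 1972 is in that span).
May 9, 1972 → May 9, 1973: 365 days.
May 9, 1973 → Jun 9, 1973: 31 days (May has 31).
Jun 9, 1973 → Jul 9, 1973: 30 days (June has 30).
Jul 9, 1973 → Jul 22, 1973: 13 days.
Total: 1535 days.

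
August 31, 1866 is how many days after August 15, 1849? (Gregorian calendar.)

6225

Aug 15, 1849 → Aug 15, 1850: 365 days.
Aug 15, 1850 → Aug 15, 1851: 365 days.
Aug 15, 1851 → Aug 15, 1852: 366 days (Feb 29, 1852 is in that span).
Aug 15, 1852 → Aug 15, 1853: 365 days.
Aug 15, 1853 → Aug 15, 1854: 365 days.
Aug 15, 1854 → Aug 15, 1855: 365 days.
Aug 15, 1855 → Aug 15, 1856: 366 days (Feb 29, 1856 is in that span).
Aug 15, 1856 → Aug 15, 1857: 365 days.
Aug 15, 1857 → Aug 15, 1858: 365 days.
Aug 15, 1858 → Aug 15, 1859: 365 days.
Aug 15, 1859 → Aug 15, 1860: 366 days (Feb 29, 1860 is in that span).
Aug 15, 1860 → Aug 15, 1861: 365 days.
Aug 15, 1861 → Aug 15, 1862: 365 days.
Aug 15, 1862 → Aug 15, 1863: 365 days.
Aug 15, 1863 → Aug 15, 1864: 366 days (Feb 29, 1864 is in that span).
Aug 15, 1864 → Aug 15, 1865: 365 days.
Aug 15, 1865 → Sep 15, 1865: 31 days (August has 31).
Sep 15, 1865 → Oct 15, 1865: 30 days (September has 30).
Oct 15, 1865 → Nov 15, 1865: 31 days (October has 31).
Nov 15, 1865 → Dec 15, 1865: 30 days (November has 30).
Dec 15, 1865 → Jan 15, 1866: 31 days (December has 31).
Jan 15, 1866 → Feb 15, 1866: 31 days (January has 31).
Feb 15, 1866 → Mar 15, 1866: 28 days (February has 28).
Mar 15, 1866 → Apr 15, 1866: 31 days (March has 31).
Apr 15, 1866 → May 15, 1866: 30 days (April has 30).
May 15, 1866 → Jun 15, 1866: 31 days (May has 31).
Jun 15, 1866 → Jul 15, 1866: 30 days (June has 30).
Jul 15, 1866 → Aug 15, 1866: 31 days (July has 31).
Aug 15, 1866 → Aug 31, 1866: 16 days.
Total: 6225 days.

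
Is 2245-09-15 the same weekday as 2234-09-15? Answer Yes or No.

Yes

From Sep 15, 2234 to Sep 15, 2245 is 4018 days.
4018 mod 7 = 0, so they are the same weekday.
(Sep 15, 2234 is a Monday; Sep 15, 2245 is a Monday.)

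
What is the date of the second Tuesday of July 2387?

July 1, 2387 is a Wednesday.
The first Tuesday is therefore July 7 (6 days later).
The second Tuesday is 7 + 1×7 = July 14.

July 14, 2387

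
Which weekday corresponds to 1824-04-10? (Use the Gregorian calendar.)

Saturday

Doomsday rule: the anchor day for the 1800s is Friday. For year 24: 24÷12 = 2 r 0, and 0÷4 = 0, so 2+0+0 = 2.
Friday + 2 ≡ Sunday — that's 1824's doomsday.
In April the doomsday date is Apr 4.
Apr 10 is 6 days after Apr 4; 6 mod 7 = 6, so Sunday + 6 = Saturday.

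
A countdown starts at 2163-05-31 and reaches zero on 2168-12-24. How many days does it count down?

2034

May 31, 2163 → May 31, 2164: 366 days (Feb 29, 2164 is in that span).
May 31, 2164 → May 31, 2165: 365 days.
May 31, 2165 → May 31, 2166: 365 days.
May 31, 2166 → May 31, 2167: 365 days.
May 31, 2167 → May 31, 2168: 366 days (Feb 29, 2168 is in that span).
May 31, 2168 → Jun 30, 2168: 30 days (May has 31).
Jun 30, 2168 → Jul 30, 2168: 30 days (June has 30).
Jul 30, 2168 → Aug 30, 2168: 31 days (July has 31).
Aug 30, 2168 → Sep 30, 2168: 31 days (August has 31).
Sep 30, 2168 → Oct 30, 2168: 30 days (September has 30).
Oct 30, 2168 → Nov 30, 2168: 31 days (October has 31).
Nov 30, 2168 → Dec 24, 2168: 24 days.
Total: 2034 days.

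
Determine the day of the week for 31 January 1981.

Doomsday rule: the anchor day for the 1900s is Wednesday. For year 81: 81÷12 = 6 r 9, and 9÷4 = 2, so 6+9+2 = 17.
Wednesday + 17 ≡ Saturday — that's 1981's doomsday.
In January the doomsday date is Jan 3 (1981 is not a leap year).
Jan 31 is 28 days after Jan 3; 28 mod 7 = 0, so Saturday + 0 = Saturday.

Saturday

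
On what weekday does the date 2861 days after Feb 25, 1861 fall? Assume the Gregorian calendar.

Saturday

First find the weekday of Feb 25, 1861. Doomsday rule: the anchor day for the 1800s is Friday. For year 61: 61÷12 = 5 r 1, and 1÷4 = 0, so 5+1+0 = 6.
Friday + 6 ≡ Thursday — that's 1861's doomsday.
In February the doomsday date is Feb 28 (1861 is not a leap year).
Feb 25 is 3 days before Feb 28; 3 mod 7 = 3, so Thursday − 3 = Monday.
2861 mod 7 = 5, so 2861 days after a Monday is Monday + 5 = Saturday.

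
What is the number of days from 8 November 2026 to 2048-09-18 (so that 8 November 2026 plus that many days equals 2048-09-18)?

7985

Nov 8, 2026 → Nov 8, 2027: 365 days.
Nov 8, 2027 → Nov 8, 2028: 366 days (Feb 29, 2028 is in that span).
Nov 8, 2028 → Nov 8, 2029: 365 days.
Nov 8, 2029 → Nov 8, 2030: 365 days.
Nov 8, 2030 → Nov 8, 2031: 365 days.
Nov 8, 2031 → Nov 8, 2032: 366 days (Feb 29, 2032 is in that span).
Nov 8, 2032 → Nov 8, 2033: 365 days.
Nov 8, 2033 → Nov 8, 2034: 365 days.
Nov 8, 2034 → Nov 8, 2035: 365 days.
Nov 8, 2035 → Nov 8, 2036: 366 days (Feb 29, 2036 is in that span).
Nov 8, 2036 → Nov 8, 2037: 365 days.
Nov 8, 2037 → Nov 8, 2038: 365 days.
Nov 8, 2038 → Nov 8, 2039: 365 days.
Nov 8, 2039 → Nov 8, 2040: 366 days (Feb 29, 2040 is in that span).
Nov 8, 2040 → Nov 8, 2041: 365 days.
Nov 8, 2041 → Nov 8, 2042: 365 days.
Nov 8, 2042 → Nov 8, 2043: 365 days.
Nov 8, 2043 → Nov 8, 2044: 366 days (Feb 29, 2044 is in that span).
Nov 8, 2044 → Nov 8, 2045: 365 days.
Nov 8, 2045 → Nov 8, 2046: 365 days.
Nov 8, 2046 → Nov 8, 2047: 365 days.
Nov 8, 2047 → Dec 8, 2047: 30 days (November has 30).
Dec 8, 2047 → Jan 8, 2048: 31 days (December has 31).
Jan 8, 2048 → Feb 8, 2048: 31 days (January has 31).
Feb 8, 2048 → Mar 8, 2048: 29 days (February has 29).
Mar 8, 2048 → Apr 8, 2048: 31 days (March has 31).
Apr 8, 2048 → May 8, 2048: 30 days (April has 30).
May 8, 2048 → Jun 8, 2048: 31 days (May has 31).
Jun 8, 2048 → Jul 8, 2048: 30 days (June has 30).
Jul 8, 2048 → Aug 8, 2048: 31 days (July has 31).
Aug 8, 2048 → Sep 8, 2048: 31 days (August has 31).
Sep 8, 2048 → Sep 18, 2048: 10 days.
Total: 7985 days.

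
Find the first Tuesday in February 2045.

February 7, 2045

February 1, 2045 is a Wednesday.
The first Tuesday is therefore February 7 (6 days later).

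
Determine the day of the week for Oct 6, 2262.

Monday

Doomsday rule: the anchor day for the 2200s is Friday. For year 62: 62÷12 = 5 r 2, and 2÷4 = 0, so 5+2+0 = 7.
Friday + 7 ≡ Friday — that's 2262's doomsday.
In October the doomsday date is Oct 10.
Oct 6 is 4 days before Oct 10; 4 mod 7 = 4, so Friday − 4 = Monday.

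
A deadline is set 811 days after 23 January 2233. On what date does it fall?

April 14, 2235

+365 (one year) → Jan 23, 2234 (446 left).
+365 (one year) → Jan 23, 2235 (81 left).
Jan has 31 days: +9 → Feb 1, 2235 (72 left).
Feb has 28 days: +28 → Mar 1, 2235 (44 left).
Mar has 31 days: +31 → Apr 1, 2235 (13 left).
+13 → Apr 14, 2235.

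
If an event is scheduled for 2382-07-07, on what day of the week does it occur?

Doomsday rule: the anchor day for the 2300s is Wednesday. For year 82: 82÷12 = 6 r 10, and 10÷4 = 2, so 6+10+2 = 18.
Wednesday + 18 ≡ Sunday — that's 2382's doomsday.
In July the doomsday date is Jul 11.
Jul 7 is 4 days before Jul 11; 4 mod 7 = 4, so Sunday − 4 = Wednesday.

Wednesday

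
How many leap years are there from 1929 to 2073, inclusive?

36

Multiples of 4 in [1929,2073]: 36.
Of those, multiples of 100: 1 (not leap unless ÷400).
Multiples of 400: 1.
Leap years = 36 − 1 + 1 = 36.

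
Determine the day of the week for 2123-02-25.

Thursday

Doomsday rule: the anchor day for the 2100s is Sunday. For year 23: 23÷12 = 1 r 11, and 11÷4 = 2, so 1+11+2 = 14.
Sunday + 14 ≡ Sunday — that's 2123's doomsday.
In February the doomsday date is Feb 28 (2123 is not a leap year).
Feb 25 is 3 days before Feb 28; 3 mod 7 = 3, so Sunday − 3 = Thursday.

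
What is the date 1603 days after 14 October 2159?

March 4, 2164

+366 (one year; includes Feb 29, 2160) → Oct 14, 2160 (1237 left).
+365 (one year) → Oct 14, 2161 (872 left).
+365 (one year) → Oct 14, 2162 (507 left).
+365 (one year) → Oct 14, 2163 (142 left).
Oct has 31 days: +18 → Nov 1, 2163 (124 left).
Nov has 30 days: +30 → Dec 1, 2163 (94 left).
Dec has 31 days: +31 → Jan 1, 2164 (63 left).
Jan has 31 days: +31 → Feb 1, 2164 (32 left).
Feb has 29 days: +29 → Mar 1, 2164 (3 left).
+3 → Mar 4, 2164.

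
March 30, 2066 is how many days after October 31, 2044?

7820

Oct 31, 2044 → Oct 31, 2045: 365 days.
Oct 31, 2045 → Oct 31, 2046: 365 days.
Oct 31, 2046 → Oct 31, 2047: 365 days.
Oct 31, 2047 → Oct 31, 2048: 366 days (Feb 29, 2048 is in that span).
Oct 31, 2048 → Oct 31, 2049: 365 days.
Oct 31, 2049 → Oct 31, 2050: 365 days.
Oct 31, 2050 → Oct 31, 2051: 365 days.
Oct 31, 2051 → Oct 31, 2052: 366 days (Feb 29, 2052 is in that span).
Oct 31, 2052 → Oct 31, 2053: 365 days.
Oct 31, 2053 → Oct 31, 2054: 365 days.
Oct 31, 2054 → Oct 31, 2055: 365 days.
Oct 31, 2055 → Oct 31, 2056: 366 days (Feb 29, 2056 is in that span).
Oct 31, 2056 → Oct 31, 2057: 365 days.
Oct 31, 2057 → Oct 31, 2058: 365 days.
Oct 31, 2058 → Oct 31, 2059: 365 days.
Oct 31, 2059 → Oct 31, 2060: 366 days (Feb 29, 2060 is in that span).
Oct 31, 2060 → Oct 31, 2061: 365 days.
Oct 31, 2061 → Oct 31, 2062: 365 days.
Oct 31, 2062 → Oct 31, 2063: 365 days.
Oct 31, 2063 → Oct 31, 2064: 366 days (Feb 29, 2064 is in that span).
Oct 31, 2064 → Oct 31, 2065: 365 days.
Oct 31, 2065 → Nov 30, 2065: 30 days (October has 31).
Nov 30, 2065 → Dec 30, 2065: 30 days (November has 30).
Dec 30, 2065 → Jan 30, 2066: 31 days (December has 31).
Jan 30, 2066 → Feb 28, 2066: 29 days (January has 31).
Feb 28, 2066 → Mar 28, 2066: 28 days (February has 28).
Mar 28, 2066 → Mar 30, 2066: 2 days.
Total: 7820 days.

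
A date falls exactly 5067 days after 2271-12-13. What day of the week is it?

Tuesday

First find the weekday of Dec 13, 2271. Doomsday rule: the anchor day for the 2200s is Friday. For year 71: 71÷12 = 5 r 11, and 11÷4 = 2, so 5+11+2 = 18.
Friday + 18 ≡ Tuesday — that's 2271's doomsday.
In December the doomsday date is Dec 12.
Dec 13 is 1 day after Dec 12; 1 mod 7 = 1, so Tuesday + 1 = Wednesday.
5067 mod 7 = 6, so 5067 days after a Wednesday is Wednesday + 6 = Tuesday.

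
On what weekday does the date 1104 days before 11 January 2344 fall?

Jan 11, 2344 is a Tuesday.
1104 mod 7 = 5, so 1104 days before a Tuesday is Tuesday − 5 = Thursday.

Thursday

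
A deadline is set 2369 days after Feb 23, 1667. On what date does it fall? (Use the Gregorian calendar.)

+365 (one year) → Feb 23, 1668 (2004 left).
+366 (one year; includes Feb 29, 1668) → Feb 23, 1669 (1638 left).
+365 (one year) → Feb 23, 1670 (1273 left).
+365 (one year) → Feb 23, 1671 (908 left).
+365 (one year) → Feb 23, 1672 (543 left).
+366 (one year; includes Feb 29, 1672) → Feb 23, 1673 (177 left).
Feb has 28 days: +6 → Mar 1, 1673 (171 left).
Mar has 31 days: +31 → Apr 1, 1673 (140 left).
Apr has 30 days: +30 → May 1, 1673 (110 left).
May has 31 days: +31 → Jun 1, 1673 (79 left).
Jun has 30 days: +30 → Jul 1, 1673 (49 left).
Jul has 31 days: +31 → Aug 1, 1673 (18 left).
+18 → Aug 19, 1673.

August 19, 1673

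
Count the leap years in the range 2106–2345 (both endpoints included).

58

Multiples of 4 in [2106,2345]: 60.
Of those, multiples of 100: 2 (not leap unless ÷400).
Multiples of 400: 0.
Leap years = 60 − 2 + 0 = 58.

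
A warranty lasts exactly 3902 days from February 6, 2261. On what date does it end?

+365 (one year) → Feb 6, 2262 (3537 left).
+365 (one year) → Feb 6, 2263 (3172 left).
+365 (one year) → Feb 6, 2264 (2807 left).
+366 (one year; includes Feb 29, 2264) → Feb 6, 2265 (2441 left).
+365 (one year) → Feb 6, 2266 (2076 left).
+365 (one year) → Feb 6, 2267 (1711 left).
+365 (one year) → Feb 6, 2268 (1346 left).
+366 (one year; includes Feb 29, 2268) → Feb 6, 2269 (980 left).
+365 (one year) → Feb 6, 2270 (615 left).
+365 (one year) → Feb 6, 2271 (250 left).
Feb has 28 days: +23 → Mar 1, 2271 (227 left).
Mar has 31 days: +31 → Apr 1, 2271 (196 left).
Apr has 30 days: +30 → May 1, 2271 (166 left).
May has 31 days: +31 → Jun 1, 2271 (135 left).
Jun has 30 days: +30 → Jul 1, 2271 (105 left).
Jul has 31 days: +31 → Aug 1, 2271 (74 left).
Aug has 31 days: +31 → Sep 1, 2271 (43 left).
Sep has 30 days: +30 → Oct 1, 2271 (13 left).
+13 → Oct 14, 2271.

October 14, 2271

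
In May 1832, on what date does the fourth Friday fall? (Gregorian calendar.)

May 25, 1832

May 1, 1832 is a Tuesday.
The first Friday is therefore May 4 (3 days later).
The fourth Friday is 4 + 3×7 = May 25.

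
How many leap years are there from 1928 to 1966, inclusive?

Multiples of 4 in [1928,1966]: 10.
Of those, multiples of 100: 0 (not leap unless ÷400).
Multiples of 400: 0.
Leap years = 10 − 0 + 0 = 10.

10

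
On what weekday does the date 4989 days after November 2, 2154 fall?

Thursday

First find the weekday of Nov 2, 2154. Doomsday rule: the anchor day for the 2100s is Sunday. For year 54: 54÷12 = 4 r 6, and 6÷4 = 1, so 4+6+1 = 11.
Sunday + 11 ≡ Thursday — that's 2154's doomsday.
In November the doomsday date is Nov 7.
Nov 2 is 5 days before Nov 7; 5 mod 7 = 5, so Thursday − 5 = Saturday.
4989 mod 7 = 5, so 4989 days after a Saturday is Saturday + 5 = Thursday.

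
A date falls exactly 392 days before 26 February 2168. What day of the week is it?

First find the weekday of Feb 26, 2168. Doomsday rule: the anchor day for the 2100s is Sunday. For year 68: 68÷12 = 5 r 8, and 8÷4 = 2, so 5+8+2 = 15.
Sunday + 15 ≡ Monday — that's 2168's doomsday.
In February the doomsday date is Feb 29 (2168 is a leap year (divisible by 4)).
Feb 26 is 3 days before Feb 29; 3 mod 7 = 3, so Monday − 3 = Friday.
392 mod 7 = 0, so 392 days before a Friday is Friday − 0 = Friday.

Friday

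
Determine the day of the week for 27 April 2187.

Friday

Doomsday rule: the anchor day for the 2100s is Sunday. For year 87: 87÷12 = 7 r 3, and 3÷4 = 0, so 7+3+0 = 10.
Sunday + 10 ≡ Wednesday — that's 2187's doomsday.
In April the doomsday date is Apr 4.
Apr 27 is 23 days after Apr 4; 23 mod 7 = 2, so Wednesday + 2 = Friday.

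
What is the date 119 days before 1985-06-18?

February 19, 1985

−18 → May 31, 1985 (end of May, 31 days; 101 left).
−31 → Apr 30, 1985 (end of Apr, 30 days; 70 left).
−30 → Mar 31, 1985 (end of Mar, 31 days; 40 left).
−31 → Feb 28, 1985 (end of Feb, 28 days; 9 left).
−9 → Feb 19, 1985.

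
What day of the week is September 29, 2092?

Monday

Doomsday rule: the anchor day for the 2000s is Tuesday. For year 92: 92÷12 = 7 r 8, and 8÷4 = 2, so 7+8+2 = 17.
Tuesday + 17 ≡ Friday — that's 2092's doomsday.
In September the doomsday date is Sep 5.
Sep 29 is 24 days after Sep 5; 24 mod 7 = 3, so Friday + 3 = Monday.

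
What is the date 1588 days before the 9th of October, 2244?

June 4, 2240

−366 (one year; includes Feb 29, 2244) → Oct 9, 2243 (1222 left).
−365 (one year) → Oct 9, 2242 (857 left).
−365 (one year) → Oct 9, 2241 (492 left).
−365 (one year) → Oct 9, 2240 (127 left).
−9 → Sep 30, 2240 (end of Sep, 30 days; 118 left).
−30 → Aug 31, 2240 (end of Aug, 31 days; 88 left).
−31 → Jul 31, 2240 (end of Jul, 31 days; 57 left).
−31 → Jun 30, 2240 (end of Jun, 30 days; 26 left).
−26 → Jun 4, 2240.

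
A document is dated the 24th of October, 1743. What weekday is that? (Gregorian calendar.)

Thursday

Doomsday rule: the anchor day for the 1700s is Sunday. For year 43: 43÷12 = 3 r 7, and 7÷4 = 1, so 3+7+1 = 11.
Sunday + 11 ≡ Thursday — that's 1743's doomsday.
In October the doomsday date is Oct 10.
Oct 24 is 14 days after Oct 10; 14 mod 7 = 0, so Thursday + 0 = Thursday.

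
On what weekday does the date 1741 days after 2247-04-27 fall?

Sunday

First find the weekday of Apr 27, 2247. Doomsday rule: the anchor day for the 2200s is Friday. For year 47: 47÷12 = 3 r 11, and 11÷4 = 2, so 3+11+2 = 16.
Friday + 16 ≡ Sunday — that's 2247's doomsday.
In April the doomsday date is Apr 4.
Apr 27 is 23 days after Apr 4; 23 mod 7 = 2, so Sunday + 2 = Tuesday.
1741 mod 7 = 5, so 1741 days after a Tuesday is Tuesday + 5 = Sunday.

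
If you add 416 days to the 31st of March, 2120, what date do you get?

May 21, 2121

+365 (one year) → Mar 31, 2121 (51 left).
Mar has 31 days: +1 → Apr 1, 2121 (50 left).
Apr has 30 days: +30 → May 1, 2121 (20 left).
+20 → May 21, 2121.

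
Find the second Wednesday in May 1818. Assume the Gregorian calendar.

May 13, 1818

May 1, 1818 is a Friday.
The first Wednesday is therefore May 6 (5 days later).
The second Wednesday is 6 + 1×7 = May 13.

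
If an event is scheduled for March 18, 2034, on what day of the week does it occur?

Doomsday rule: the anchor day for the 2000s is Tuesday. For year 34: 34÷12 = 2 r 10, and 10÷4 = 2, so 2+10+2 = 14.
Tuesday + 14 ≡ Tuesday — that's 2034's doomsday.
In March the doomsday date is Mar 14.
Mar 18 is 4 days after Mar 14; 4 mod 7 = 4, so Tuesday + 4 = Saturday.

Saturday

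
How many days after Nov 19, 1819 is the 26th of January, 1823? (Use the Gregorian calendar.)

1164

Nov 19, 1819 → Nov 19, 1820: 366 days (Feb 29, 1820 is in that span).
Nov 19, 1820 → Nov 19, 1821: 365 days.
Nov 19, 1821 → Nov 19, 1822: 365 days.
Nov 19, 1822 → Dec 19, 1822: 30 days (November has 30).
Dec 19, 1822 → Jan 19, 1823: 31 days (December has 31).
Jan 19, 1823 → Jan 26, 1823: 7 days.
Total: 1164 days.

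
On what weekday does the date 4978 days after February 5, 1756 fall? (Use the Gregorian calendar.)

Feb 5, 1756 is a Thursday.
4978 mod 7 = 1, so 4978 days after a Thursday is Thursday + 1 = Friday.

Friday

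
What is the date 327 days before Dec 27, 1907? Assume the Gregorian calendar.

−27 → Nov 30, 1907 (end of Nov, 30 days; 300 left).
−30 → Oct 31, 1907 (end of Oct, 31 days; 270 left).
−31 → Sep 30, 1907 (end of Sep, 30 days; 239 left).
−30 → Aug 31, 1907 (end of Aug, 31 days; 209 left).
−31 → Jul 31, 1907 (end of Jul, 31 days; 178 left).
−31 → Jun 30, 1907 (end of Jun, 30 days; 147 left).
−30 → May 31, 1907 (end of May, 31 days; 117 left).
−31 → Apr 30, 1907 (end of Apr, 30 days; 86 left).
−30 → Mar 31, 1907 (end of Mar, 31 days; 56 left).
−31 → Feb 28, 1907 (end of Feb, 28 days; 25 left).
−25 → Feb 3, 1907.

February 3, 1907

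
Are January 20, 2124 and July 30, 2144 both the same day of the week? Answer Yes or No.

Yes

From Jan 20, 2124 to Jul 30, 2144 is 7497 days.
7497 mod 7 = 0, so they are the same weekday.
(Jan 20, 2124 is a Thursday; Jul 30, 2144 is a Thursday.)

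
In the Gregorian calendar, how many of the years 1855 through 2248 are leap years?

96

Multiples of 4 in [1855,2248]: 99.
Of those, multiples of 100: 4 (not leap unless ÷400).
Multiples of 400: 1.
Leap years = 99 − 4 + 1 = 96.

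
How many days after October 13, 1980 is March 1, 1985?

Oct 13, 1980 → Oct 13, 1981: 365 days.
Oct 13, 1981 → Oct 13, 1982: 365 days.
Oct 13, 1982 → Oct 13, 1983: 365 days.
Oct 13, 1983 → Oct 13, 1984: 366 days (Feb 29, 1984 is in that span).
Oct 13, 1984 → Nov 13, 1984: 31 days (October has 31).
Nov 13, 1984 → Dec 13, 1984: 30 days (November has 30).
Dec 13, 1984 → Jan 13, 1985: 31 days (December has 31).
Jan 13, 1985 → Feb 13, 1985: 31 days (January has 31).
Feb 13, 1985 → Mar 1, 1985: 16 days.
Total: 1600 days.

1600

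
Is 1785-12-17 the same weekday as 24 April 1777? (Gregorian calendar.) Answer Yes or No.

No

From Apr 24, 1777 to Dec 17, 1785 is 3159 days.
3159 mod 7 = 2, so they are different weekdays.
(Apr 24, 1777 is a Thursday; Dec 17, 1785 is a Saturday.)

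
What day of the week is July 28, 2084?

January 1, 2084 is a Saturday.
Jan 1, 2084 → Feb 1, 2084: 31 days (January has 31).
Feb 1, 2084 → Mar 1, 2084: 29 days (February has 29).
Mar 1, 2084 → Apr 1, 2084: 31 days (March has 31).
Apr 1, 2084 → May 1, 2084: 30 days (April has 30).
May 1, 2084 → Jun 1, 2084: 31 days (May has 31).
Jun 1, 2084 → Jul 1, 2084: 30 days (June has 30).
Jul 1, 2084 → Jul 28, 2084: 27 days.
Total: 209 days.
209 mod 7 = 6, so Saturday + 6 = Friday.

Friday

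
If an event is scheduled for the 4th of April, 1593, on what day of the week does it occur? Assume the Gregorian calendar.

Sunday

Doomsday rule: the anchor day for the 1500s is Wednesday. For year 93: 93÷12 = 7 r 9, and 9÷4 = 2, so 7+9+2 = 18.
Wednesday + 18 ≡ Sunday — that's 1593's doomsday.
In April the doomsday date is Apr 4.
Apr 4 is the doomsday itself: Sunday.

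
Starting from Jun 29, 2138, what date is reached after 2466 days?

March 30, 2145

+365 (one year) → Jun 29, 2139 (2101 left).
+366 (one year; includes Feb 29, 2140) → Jun 29, 2140 (1735 left).
+365 (one year) → Jun 29, 2141 (1370 left).
+365 (one year) → Jun 29, 2142 (1005 left).
+365 (one year) → Jun 29, 2143 (640 left).
+366 (one year; includes Feb 29, 2144) → Jun 29, 2144 (274 left).
Jun has 30 days: +2 → Jul 1, 2144 (272 left).
Jul has 31 days: +31 → Aug 1, 2144 (241 left).
Aug has 31 days: +31 → Sep 1, 2144 (210 left).
Sep has 30 days: +30 → Oct 1, 2144 (180 left).
Oct has 31 days: +31 → Nov 1, 2144 (149 left).
Nov has 30 days: +30 → Dec 1, 2144 (119 left).
Dec has 31 days: +31 → Jan 1, 2145 (88 left).
Jan has 31 days: +31 → Feb 1, 2145 (57 left).
Feb has 28 days: +28 → Mar 1, 2145 (29 left).
+29 → Mar 30, 2145.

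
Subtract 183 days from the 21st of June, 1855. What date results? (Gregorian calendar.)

−21 → May 31, 1855 (end of May, 31 days; 162 left).
−31 → Apr 30, 1855 (end of Apr, 30 days; 131 left).
−30 → Mar 31, 1855 (end of Mar, 31 days; 101 left).
−31 → Feb 28, 1855 (end of Feb, 28 days; 70 left).
−28 → Jan 31, 1855 (end of Jan, 31 days; 42 left).
−31 → Dec 31, 1854 (end of Dec, 31 days; 11 left).
−11 → Dec 20, 1854.

December 20, 1854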